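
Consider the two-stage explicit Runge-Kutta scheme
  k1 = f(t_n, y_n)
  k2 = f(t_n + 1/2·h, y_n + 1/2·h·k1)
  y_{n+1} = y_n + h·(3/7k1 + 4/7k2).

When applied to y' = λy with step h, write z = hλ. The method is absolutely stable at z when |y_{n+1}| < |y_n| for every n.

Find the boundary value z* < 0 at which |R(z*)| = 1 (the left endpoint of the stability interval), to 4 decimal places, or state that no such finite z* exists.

Set f=λy, z=hλ:
  k1=λy_n ⇒ h·k1=z·y_n;  k2=λ(1+1/2z)y_n ⇒ h·k2=z(1+1/2z)y_n
  y_{n+1}/y_n = 1 + 3/7z + 4/7z(1+1/2z) = 1 + z + 2/7z²
  R(z) = 1 + z + 2/7z².

Solve |R(x)|<1 on ℝ⁻.
x=-1.56: |R|=0.1353
R=1: x+2/7x²=0 ⇒ x=−7/2=-3.5000; min R=1−1/(4·2/7)=0.1250>−1
Confirm numerically:
  x=-3.421: |R|=0.92278 <1
  x=-2.604: |R|=0.33338 <1
  x=-1.490: |R|=0.14431 <1
  x=-3.893: |R|=1.43713 >1
  x=-3.760: |R|=1.27931 >1
So |R|<1 on (-3.5000, 0).

left endpoint -3.5000.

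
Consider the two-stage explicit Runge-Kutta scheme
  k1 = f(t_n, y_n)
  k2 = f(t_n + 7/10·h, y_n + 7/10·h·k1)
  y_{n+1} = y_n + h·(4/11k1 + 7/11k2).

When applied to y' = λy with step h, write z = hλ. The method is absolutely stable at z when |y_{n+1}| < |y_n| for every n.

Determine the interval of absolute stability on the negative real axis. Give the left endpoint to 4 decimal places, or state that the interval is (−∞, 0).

On y'=λy, z=hλ:
  k1=λy_n ⇒ h·k1=z·y_n;  k2=λ(1+7/10z)y_n ⇒ h·k2=z(1+7/10z)y_n
  y_{n+1}/y_n = 1 + 4/11z + 7/11z(1+7/10z) = 1 + z + 49/110z²
  ⇒ R(z) = 1 + z + 49/110z².

Solve |R(x)|<1 on ℝ⁻.
x=-1.5: |R|=0.5023
R=1: x+49/110x²=0 ⇒ x=−110/49=-2.2449; min R=1−1/(4·49/110)=0.4388>−1
Confirm numerically:
  x=-1.994: |R|=0.77714 <1
  x=-1.979: |R|=0.76560 <1
  x=-1.431: |R|=0.48118 <1
  x=-2.823: |R|=1.72697 >1
  x=-2.755: |R|=1.62601 >1
  x=-2.646: |R|=1.47277 >1
Interval (-2.2449, 0).

z∈(-2.2449,0).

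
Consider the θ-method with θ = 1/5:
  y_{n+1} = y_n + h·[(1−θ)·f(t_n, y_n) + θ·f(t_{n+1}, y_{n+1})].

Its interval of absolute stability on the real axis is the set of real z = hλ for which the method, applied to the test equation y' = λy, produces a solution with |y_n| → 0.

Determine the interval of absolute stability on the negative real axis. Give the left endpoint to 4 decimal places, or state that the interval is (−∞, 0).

(-3.3333, 0).

Test eqn y'=λy, z=hλ:
  y_{n+1} = y_n + z·[4/5·y_n + 1/5·y_{n+1}] ⇒ (1 − 1/5z)y_{n+1} = (1 + 4/5z)y_n
  ⇒ R(z) = (1 + 4/5z)/(1 − 1/5z).

Find x<0 with |R(x)|<1.
x=-1.52: |R|=0.1656
R=−1: 1+4/5x = −1+1/5x ⇒ -3/5x=2 ⇒ x=2/(-3/5)=-3.3333
Confirm numerically:
  x=-2.943: |R|=0.85257 <1
  x=-2.922: |R|=0.84423 <1
  x=-1.425: |R|=0.10895 <1
  x=-3.871: |R|=1.18183 >1
  x=-3.840: |R|=1.17195 >1
  x=-3.747: |R|=1.14188 >1
Stable set (-3.3333, 0).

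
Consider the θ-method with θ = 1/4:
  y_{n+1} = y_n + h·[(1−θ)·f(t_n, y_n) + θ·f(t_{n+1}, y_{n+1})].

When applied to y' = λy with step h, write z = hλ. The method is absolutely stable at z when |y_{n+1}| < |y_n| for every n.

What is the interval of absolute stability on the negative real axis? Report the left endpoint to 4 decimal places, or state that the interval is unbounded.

(-4.0000, 0).

Set f=λy, z=hλ:
  y_{n+1} = y_n + z·[3/4·y_n + 1/4·y_{n+1}] ⇒ (1 − 1/4z)y_{n+1} = (1 + 3/4z)y_n
  R(z) = (1 + 3/4z)/(1 − 1/4z).

Find x<0 with |R(x)|<1.
x=-0.34: |R|=0.6866
R=−1: 1+3/4x = −1+1/4x ⇒ -1/2x=2 ⇒ x=2/(-1/2)=-4.0000
Confirm numerically:
  x=-3.617: |R|=0.89944 <1
  x=-3.529: |R|=0.87488 <1
  x=-2.438: |R|=0.51476 <1
  x=-2.028: |R|=0.34572 <1
  x=-4.230: |R|=1.05589 >1
  x=-4.209: |R|=1.05092 >1
  x=-4.035: |R|=1.00871 >1
Stable set (-4.0000, 0).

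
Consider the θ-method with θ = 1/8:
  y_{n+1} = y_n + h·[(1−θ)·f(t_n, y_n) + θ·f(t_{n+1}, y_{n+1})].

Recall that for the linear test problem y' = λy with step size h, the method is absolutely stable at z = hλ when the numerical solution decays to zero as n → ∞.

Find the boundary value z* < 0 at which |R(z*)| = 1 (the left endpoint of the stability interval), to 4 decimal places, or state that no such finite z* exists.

With y'=λy (z=hλ):
  y_{n+1} = y_n + z·[7/8·y_n + 1/8·y_{n+1}] ⇒ (1 − 1/8z)y_{n+1} = (1 + 7/8z)y_n
  R(z) = (1 + 7/8z)/(1 − 1/8z).

Find x<0 with |R(x)|<1.
x=-0.98: |R|=0.1269
R=−1: 1+7/8x = −1+1/8x ⇒ -3/4x=2 ⇒ x=2/(-3/4)=-2.6667
Confirm numerically:
  x=-2.617: |R|=0.97193 <1
  x=-2.360: |R|=0.82239 <1
  x=-2.241: |R|=0.75061 <1
  x=-1.227: |R|=0.06383 <1
  x=-2.924: |R|=1.14134 >1
  x=-2.789: |R|=1.06803 >1
So |R|<1 on (-2.6667, 0).

left endpoint -2.6667.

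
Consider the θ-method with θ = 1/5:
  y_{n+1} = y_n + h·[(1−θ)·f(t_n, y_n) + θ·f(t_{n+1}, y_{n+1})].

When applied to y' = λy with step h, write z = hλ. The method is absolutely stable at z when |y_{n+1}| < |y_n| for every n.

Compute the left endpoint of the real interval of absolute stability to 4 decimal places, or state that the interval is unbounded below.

With y'=λy (z=hλ):
  y_{n+1} = y_n + z·[4/5·y_n + 1/5·y_{n+1}] ⇒ (1 − 1/5z)y_{n+1} = (1 + 4/5z)y_n
  so R(z) = (1 + 4/5z)/(1 − 1/5z).

Boundary: |R(x)|=1, x<0.
x=-0.45: |R|=0.5872
R=−1: 1+4/5x = −1+1/5x ⇒ -3/5x=2 ⇒ x=2/(-3/5)=-3.3333
Confirm numerically:
  x=-2.911: |R|=0.83984 <1
  x=-2.657: |R|=0.73501 <1
  x=-2.262: |R|=0.55742 <1
  x=-2.083: |R|=0.47042 <1
  x=-3.880: |R|=1.18468 >1
  x=-3.526: |R|=1.06779 >1
  x=-3.465: |R|=1.04666 >1
So |R|<1 on (-3.3333, 0).

left endpoint -3.3333.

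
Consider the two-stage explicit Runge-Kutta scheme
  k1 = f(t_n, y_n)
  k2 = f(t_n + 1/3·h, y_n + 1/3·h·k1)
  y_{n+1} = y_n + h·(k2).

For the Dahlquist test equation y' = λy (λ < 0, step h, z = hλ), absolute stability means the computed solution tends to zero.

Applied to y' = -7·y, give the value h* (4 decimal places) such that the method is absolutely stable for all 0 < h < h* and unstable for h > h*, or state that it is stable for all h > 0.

Set f=λy, z=hλ:
  k1=λy_n ⇒ h·k1=z·y_n;  k2=λ(1+1/3z)y_n ⇒ h·k2=z(1+1/3z)y_n
  y_{n+1}/y_n = 1 + z(1+1/3z) = 1 + z + 1/3z²
  R(z) = 1 + z + 1/3z².

Solve |R(x)|<1 on ℝ⁻.
x=-1: |R|=0.3333
R=1: x+1/3x²=0 ⇒ x=−3=-3.0000; min R=1−1/(4·1/3)=0.2500>−1
Confirm numerically:
  x=-2.701: |R|=0.73080 <1
  x=-2.135: |R|=0.38441 <1
  x=-1.559: |R|=0.25116 <1
  x=-1.443: |R|=0.25108 <1
  x=-3.506: |R|=1.59135 >1
  x=-3.405: |R|=1.45967 >1
So |R|<1 on (-3.0000, 0).

(-3.0000,0); λ=-7 ⇒ h* = (3)/7 = 0.4286.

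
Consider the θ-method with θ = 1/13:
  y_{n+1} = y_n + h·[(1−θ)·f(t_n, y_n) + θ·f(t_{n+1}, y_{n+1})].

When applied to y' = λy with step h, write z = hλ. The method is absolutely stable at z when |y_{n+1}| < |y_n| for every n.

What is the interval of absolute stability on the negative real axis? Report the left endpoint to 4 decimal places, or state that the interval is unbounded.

With y'=λy (z=hλ):
  y_{n+1} = y_n + z·[12/13·y_n + 1/13·y_{n+1}] ⇒ (1 − 1/13z)y_{n+1} = (1 + 12/13z)y_n
  R(z) = (1 + 12/13z)/(1 − 1/13z).

Boundary: |R(x)|=1, x<0.
x=-1.65: |R|=0.4642
R=−1: 1+12/13x = −1+1/13x ⇒ -11/13x=2 ⇒ x=2/(-11/13)=-2.3636
Confirm numerically:
  x=-1.670: |R|=0.47989 <1
  x=-1.242: |R|=0.13369 <1
  x=-1.158: |R|=0.06329 <1
  x=-1.154: |R|=0.05991 <1
  x=-2.916: |R|=1.38175 >1
  x=-2.867: |R|=1.34896 >1
So |R|<1 on (-2.3636, 0).

z∈(-2.3636,0).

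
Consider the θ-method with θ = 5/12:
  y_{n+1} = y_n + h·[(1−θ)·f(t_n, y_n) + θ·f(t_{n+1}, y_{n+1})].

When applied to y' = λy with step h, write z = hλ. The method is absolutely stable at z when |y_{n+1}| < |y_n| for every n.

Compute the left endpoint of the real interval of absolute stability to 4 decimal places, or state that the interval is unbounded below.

Test eqn y'=λy, z=hλ:
  y_{n+1} = y_n + z·[7/12·y_n + 5/12·y_{n+1}] ⇒ (1 − 5/12z)y_{n+1} = (1 + 7/12z)y_n
  so R(z) = (1 + 7/12z)/(1 − 5/12z).

Solve |R(x)|<1 on ℝ⁻.
x=-0.77: |R|=0.4170
R=−1: 1+7/12x = −1+5/12x ⇒ -1/6x=2 ⇒ x=2/(-1/6)=-12.0000
Confirm numerically:
  x=-10.834: |R|=0.96476 <1
  x=-9.977: |R|=0.93462 <1
  x=-8.663: |R|=0.87935 <1
  x=-7.409: |R|=0.81278 <1
  x=-12.563: |R|=1.01505 >1
  x=-12.497: |R|=1.01334 >1
  x=-12.238: |R|=1.00650 >1
Stable set (-12.0000, 0).

z* = -12.0000.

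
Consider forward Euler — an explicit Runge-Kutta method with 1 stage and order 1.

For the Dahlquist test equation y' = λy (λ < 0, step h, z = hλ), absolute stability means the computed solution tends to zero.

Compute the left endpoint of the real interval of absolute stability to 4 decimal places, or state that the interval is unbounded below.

z* = -2.0000.

On y'=λy, z=hλ:
  order 1, 1-stage ⇒ R(z)=1+z
  (e.g. R(-0.55)=0.45000, |R|=0.45000)

Need |R(x)|<1, x<0.
x=-0.55: |R|=0.4500
|R(-2.24)|=1.2400 |R(-1.87)|=0.8700 |R(-1.71)|=0.7100
Bisect:
  x_lo=-2.6380 |R|=1.6380  x_hi=-0.0665 |R|=0.9335
  mid=-1.35223 |R|=0.35223 →hi
  mid=-1.99510 |R|=0.99510 →hi
  mid=-2.31654 |R|=1.31654 →lo
  mid=-2.15582 |R|=1.15582 →lo
  mid=-2.07546 |R|=1.07546 →lo
  mid=-2.03528 |R|=1.03528 →lo
  mid=-2.01519 |R|=1.01519 →lo
  mid=-2.00515 |R|=1.00515 →lo
  mid=-2.00012 |R|=1.00012 →lo
  mid=-1.99761 |R|=0.99761 →hi
  ...
  [-2.00012,-1.99997] ⇒ x*=-2.0000
Interval (-2.0000, 0).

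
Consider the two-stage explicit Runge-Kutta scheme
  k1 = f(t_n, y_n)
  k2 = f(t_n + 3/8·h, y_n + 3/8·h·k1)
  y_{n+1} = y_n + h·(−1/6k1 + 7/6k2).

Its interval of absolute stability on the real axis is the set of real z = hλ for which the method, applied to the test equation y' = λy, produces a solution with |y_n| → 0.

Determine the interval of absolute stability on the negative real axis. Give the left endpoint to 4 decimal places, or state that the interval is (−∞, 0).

(-2.2857, 0).

On y'=λy, z=hλ:
  k1=λy_n ⇒ h·k1=z·y_n;  k2=λ(1+3/8z)y_n ⇒ h·k2=z(1+3/8z)y_n
  y_{n+1}/y_n = 1 − 1/6z + 7/6z(1+3/8z) = 1 + z + 7/16z²
  Hence R(z) = 1 + z + 7/16z².

Need |R(x)|<1, x<0.
x=-1.5: |R|=0.4844
R=1: x+7/16x²=0 ⇒ x=−16/7=-2.2857; min R=1−1/(4·7/16)=0.4286>−1
Confirm numerically:
  x=-1.454: |R|=0.47093 <1
  x=-1.163: |R|=0.42875 <1
  x=-1.019: |R|=0.43528 <1
  x=-2.812: |R|=1.64746 >1
  x=-2.769: |R|=1.58547 >1
  x=-2.399: |R|=1.11890 >1
So |R|<1 on (-2.2857, 0).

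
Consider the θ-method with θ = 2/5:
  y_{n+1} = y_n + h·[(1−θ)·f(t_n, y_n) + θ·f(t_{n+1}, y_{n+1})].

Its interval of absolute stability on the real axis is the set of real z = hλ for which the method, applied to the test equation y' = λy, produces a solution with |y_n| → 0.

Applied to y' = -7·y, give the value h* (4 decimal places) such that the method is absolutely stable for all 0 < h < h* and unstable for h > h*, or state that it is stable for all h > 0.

On y'=λy, z=hλ:
  y_{n+1} = y_n + z·[3/5·y_n + 2/5·y_{n+1}] ⇒ (1 − 2/5z)y_{n+1} = (1 + 3/5z)y_n
  R(z) = (1 + 3/5z)/(1 − 2/5z).

Boundary: |R(x)|=1, x<0.
x=-0.69: |R|=0.4592
R=−1: 1+3/5x = −1+2/5x ⇒ -1/5x=2 ⇒ x=2/(-1/5)=-10.0000
Confirm numerically:
  x=-8.891: |R|=0.95132 <1
  x=-7.324: |R|=0.86380 <1
  x=-6.589: |R|=0.81236 <1
  x=-4.029: |R|=0.54273 <1
  x=-10.281: |R|=1.01099 >1
  x=-10.086: |R|=1.00342 >1
Stable set (-10.0000, 0).

(-10.0000,0); λ=-7 ⇒ h* = (10)/7 = 1.4286.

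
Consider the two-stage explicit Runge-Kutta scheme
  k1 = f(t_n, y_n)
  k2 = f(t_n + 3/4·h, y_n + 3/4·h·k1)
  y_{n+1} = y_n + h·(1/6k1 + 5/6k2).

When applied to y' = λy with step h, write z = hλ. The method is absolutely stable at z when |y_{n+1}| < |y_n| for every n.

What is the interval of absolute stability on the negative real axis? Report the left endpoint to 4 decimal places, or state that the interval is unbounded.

Set f=λy, z=hλ:
  k1=λy_n ⇒ h·k1=z·y_n;  k2=λ(1+3/4z)y_n ⇒ h·k2=z(1+3/4z)y_n
  y_{n+1}/y_n = 1 + 1/6z + 5/6z(1+3/4z) = 1 + z + 5/8z²
  ⇒ R(z) = 1 + z + 5/8z².

Solve |R(x)|<1 on ℝ⁻.
x=-1.51: |R|=0.9151
R=1: x+5/8x²=0 ⇒ x=−8/5=-1.6000; min R=1−1/(4·5/8)=0.6000>−1
Confirm numerically:
  x=-1.484: |R|=0.89241 <1
  x=-1.247: |R|=0.72488 <1
  x=-0.769: |R|=0.60060 <1
  x=-1.728: |R|=1.13824 >1
  x=-1.683: |R|=1.08731 >1
  x=-1.672: |R|=1.07524 >1
So |R|<1 on (-1.6000, 0).

(-1.6000, 0).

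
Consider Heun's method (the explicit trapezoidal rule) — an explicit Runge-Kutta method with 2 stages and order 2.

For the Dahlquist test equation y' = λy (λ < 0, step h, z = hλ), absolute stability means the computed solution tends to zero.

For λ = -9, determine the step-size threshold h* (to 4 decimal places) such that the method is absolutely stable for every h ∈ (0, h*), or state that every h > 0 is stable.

(-2.0000,0); λ=-9 ⇒ h* = 0.2222.

Set f=λy, z=hλ:
  order 2, 2-stage ⇒ R(z)=1+z+z^2/2
  (e.g. R(-1.02)=0.50020, |R|=0.50020)

Solve |R(x)|<1 on ℝ⁻.
x=-1.02: |R|=0.5002
|R(-1.83)|=0.8445 |R(-1.82)|=0.8362 |R(-1.24)|=0.5288
Bisect:
  x_lo=-2.4846 |R|=1.6020  x_hi=-0.2299 |R|=0.7966
  mid=-1.35722 |R|=0.56380 →hi
  mid=-1.92090 |R|=0.92403 →hi
  mid=-2.20274 |R|=1.22329 →lo
  mid=-2.06182 |R|=1.06373 →lo
  mid=-1.99136 |R|=0.99140 →hi
  mid=-2.02659 |R|=1.02695 →lo
  mid=-2.00898 |R|=1.00902 →lo
  mid=-2.00017 |R|=1.00017 →lo
  ...
  [-2.00003,-1.99989] ⇒ x*=-2.0000
Stable set (-2.0000, 0).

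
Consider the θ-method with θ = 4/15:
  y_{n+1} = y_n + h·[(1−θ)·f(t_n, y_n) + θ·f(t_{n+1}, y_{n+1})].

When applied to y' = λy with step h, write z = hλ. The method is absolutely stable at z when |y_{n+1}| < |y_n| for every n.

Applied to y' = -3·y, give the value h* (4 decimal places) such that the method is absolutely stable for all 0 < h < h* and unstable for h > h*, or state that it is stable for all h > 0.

With y'=λy (z=hλ):
  y_{n+1} = y_n + z·[11/15·y_n + 4/15·y_{n+1}] ⇒ (1 − 4/15z)y_{n+1} = (1 + 11/15z)y_n
  Hence R(z) = (1 + 11/15z)/(1 − 4/15z).

Need |R(x)|<1, x<0.
x=-1.49: |R|=0.0663
R=−1: 1+11/15x = −1+4/15x ⇒ -7/15x=2 ⇒ x=2/(-7/15)=-4.2857
Confirm numerically:
  x=-3.500: |R|=0.81034 <1
  x=-2.334: |R|=0.43861 <1
  x=-1.989: |R|=0.29966 <1
  x=-4.855: |R|=1.11578 >1
  x=-4.478: |R|=1.04090 >1
  x=-4.453: |R|=1.03569 >1
So |R|<1 on (-4.2857, 0).

(-4.2857,0); λ=-3 ⇒ h* = (30/7)/3 = 1.4286.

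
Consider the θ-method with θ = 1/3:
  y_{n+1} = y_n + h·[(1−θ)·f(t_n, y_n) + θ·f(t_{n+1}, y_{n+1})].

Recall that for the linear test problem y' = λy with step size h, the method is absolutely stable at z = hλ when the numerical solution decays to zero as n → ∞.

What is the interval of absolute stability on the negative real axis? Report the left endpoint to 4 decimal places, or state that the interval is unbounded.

z∈(-6.0000,0).

Test eqn y'=λy, z=hλ:
  y_{n+1} = y_n + z·[2/3·y_n + 1/3·y_{n+1}] ⇒ (1 − 1/3z)y_{n+1} = (1 + 2/3z)y_n
  Hence R(z) = (1 + 2/3z)/(1 − 1/3z).

Find x<0 with |R(x)|<1.
x=-0.59: |R|=0.5070
R=−1: 1+2/3x = −1+1/3x ⇒ -1/3x=2 ⇒ x=2/(-1/3)=-6.0000
Confirm numerically:
  x=-5.437: |R|=0.93327 <1
  x=-4.909: |R|=0.86206 <1
  x=-4.083: |R|=0.72935 <1
  x=-2.658: |R|=0.40933 <1
  x=-6.418: |R|=1.04438 >1
  x=-6.076: |R|=1.00837 >1
So |R|<1 on (-6.0000, 0).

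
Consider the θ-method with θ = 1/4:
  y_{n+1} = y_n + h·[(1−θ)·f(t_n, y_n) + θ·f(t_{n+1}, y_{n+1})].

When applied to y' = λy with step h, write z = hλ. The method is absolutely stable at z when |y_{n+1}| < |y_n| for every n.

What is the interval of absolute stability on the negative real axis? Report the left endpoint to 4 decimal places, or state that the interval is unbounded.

Set f=λy, z=hλ:
  y_{n+1} = y_n + z·[3/4·y_n + 1/4·y_{n+1}] ⇒ (1 − 1/4z)y_{n+1} = (1 + 3/4z)y_n
  Hence R(z) = (1 + 3/4z)/(1 − 1/4z).

Boundary: |R(x)|=1, x<0.
x=-1.45: |R|=0.0642
R=−1: 1+3/4x = −1+1/4x ⇒ -1/2x=2 ⇒ x=2/(-1/2)=-4.0000
Confirm numerically:
  x=-2.983: |R|=0.70872 <1
  x=-2.699: |R|=0.61158 <1
  x=-2.018: |R|=0.34131 <1
  x=-4.340: |R|=1.08153 >1
  x=-4.320: |R|=1.07692 >1
  x=-4.305: |R|=1.07345 >1
So |R|<1 on (-4.0000, 0).

(-4.0000, 0).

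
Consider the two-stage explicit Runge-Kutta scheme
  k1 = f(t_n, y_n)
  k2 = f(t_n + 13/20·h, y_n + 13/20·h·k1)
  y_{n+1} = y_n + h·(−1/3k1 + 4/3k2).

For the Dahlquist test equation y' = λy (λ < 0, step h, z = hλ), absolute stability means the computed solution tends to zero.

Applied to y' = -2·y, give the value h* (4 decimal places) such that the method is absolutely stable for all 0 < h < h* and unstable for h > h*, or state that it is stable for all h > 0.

Set f=λy, z=hλ:
  k1=λy_n ⇒ h·k1=z·y_n;  k2=λ(1+13/20z)y_n ⇒ h·k2=z(1+13/20z)y_n
  y_{n+1}/y_n = 1 − 1/3z + 4/3z(1+13/20z) = 1 + z + 13/15z²
  R(z) = 1 + z + 13/15z².

Boundary: |R(x)|=1, x<0.
x=-1.77: |R|=1.9452
R=1: x+13/15x²=0 ⇒ x=−15/13=-1.1538; min R=1−1/(4·13/15)=0.7115>−1
Confirm numerically:
  x=-0.990: |R|=0.85942 <1
  x=-0.577: |R|=0.71154 <1
  x=-0.521: |R|=0.71425 <1
  x=-0.504: |R|=0.71615 <1
  x=-1.623: |R|=1.65991 >1
  x=-1.222: |R|=1.07218 >1
Interval (-1.1538, 0).

(-1.1538,0); λ=-2 ⇒ h* = (15/13)/2 = 0.5769.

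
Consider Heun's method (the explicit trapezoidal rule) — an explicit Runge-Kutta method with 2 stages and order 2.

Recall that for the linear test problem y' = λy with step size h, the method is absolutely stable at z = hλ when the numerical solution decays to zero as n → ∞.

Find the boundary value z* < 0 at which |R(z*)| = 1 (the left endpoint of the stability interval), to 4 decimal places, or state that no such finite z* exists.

Test eqn y'=λy, z=hλ:
  order 2, 2-stage ⇒ R(z)=1+z+z^2/2
  (e.g. R(-0.62)=0.57220, |R|=0.57220)

Find x<0 with |R(x)|<1.
x=-0.62: |R|=0.5722
|R(-2.24)|=1.2688 |R(-1.82)|=0.8362 |R(-1.31)|=0.5481
Bisect:
  x_lo=-2.6228 |R|=1.8167  x_hi=-0.1867 |R|=0.8308
  mid=-1.40473 |R|=0.58190 →hi
  mid=-2.01375 |R|=1.01385 →lo
  mid=-1.70924 |R|=0.75151 →hi
  mid=-1.86150 |R|=0.87109 →hi
  mid=-1.93762 |R|=0.93957 →hi
  mid=-1.97569 |R|=0.97598 →hi
  mid=-1.99472 |R|=0.99473 →hi
  ...
  [-2.00007,-1.99992] ⇒ x*=-2.0000
So |R|<1 on (-2.0000, 0).

left endpoint -2.0000.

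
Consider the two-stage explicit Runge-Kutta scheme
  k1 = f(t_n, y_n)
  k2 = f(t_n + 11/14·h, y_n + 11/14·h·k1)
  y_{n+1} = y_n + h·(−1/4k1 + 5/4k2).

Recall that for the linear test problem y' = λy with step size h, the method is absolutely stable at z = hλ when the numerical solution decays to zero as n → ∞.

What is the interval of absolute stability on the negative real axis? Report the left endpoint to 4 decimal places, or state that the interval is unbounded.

z∈(-1.0182,0).

Set f=λy, z=hλ:
  k1=λy_n ⇒ h·k1=z·y_n;  k2=λ(1+11/14z)y_n ⇒ h·k2=z(1+11/14z)y_n
  y_{n+1}/y_n = 1 − 1/4z + 5/4z(1+11/14z) = 1 + z + 55/56z²
  R(z) = 1 + z + 55/56z².

Boundary: |R(x)|=1, x<0.
x=-1.47: |R|=1.6523
R=1: x+55/56x²=0 ⇒ x=−56/55=-1.0182; min R=1−1/(4·55/56)=0.7455>−1
Confirm numerically:
  x=-0.901: |R|=0.89630 <1
  x=-0.832: |R|=0.84786 <1
  x=-0.424: |R|=0.75257 <1
  x=-1.521: |R|=1.75113 >1
  x=-1.498: |R|=1.70593 >1
  x=-1.489: |R|=1.68853 >1
So |R|<1 on (-1.0182, 0).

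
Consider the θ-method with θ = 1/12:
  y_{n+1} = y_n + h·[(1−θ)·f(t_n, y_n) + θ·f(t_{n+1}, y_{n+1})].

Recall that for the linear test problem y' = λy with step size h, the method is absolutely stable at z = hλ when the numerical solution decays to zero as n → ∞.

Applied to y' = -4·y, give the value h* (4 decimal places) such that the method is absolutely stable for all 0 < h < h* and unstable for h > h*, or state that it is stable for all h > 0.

Test eqn y'=λy, z=hλ:
  y_{n+1} = y_n + z·[11/12·y_n + 1/12·y_{n+1}] ⇒ (1 − 1/12z)y_{n+1} = (1 + 11/12z)y_n
  R(z) = (1 + 11/12z)/(1 − 1/12z).

Solve |R(x)|<1 on ℝ⁻.
x=-1.2: |R|=0.0909
R=−1: 1+11/12x = −1+1/12x ⇒ -5/6x=2 ⇒ x=2/(-5/6)=-2.4000
Confirm numerically:
  x=-2.017: |R|=0.72676 <1
  x=-1.902: |R|=0.64178 <1
  x=-1.651: |R|=0.45132 <1
  x=-0.972: |R|=0.10083 <1
  x=-2.965: |R|=1.37755 >1
  x=-2.576: |R|=1.12075 >1
  x=-2.473: |R|=1.05044 >1
Interval (-2.4000, 0).

(-2.4000,0); λ=-4 ⇒ h* = (12/5)/4 = 0.6000.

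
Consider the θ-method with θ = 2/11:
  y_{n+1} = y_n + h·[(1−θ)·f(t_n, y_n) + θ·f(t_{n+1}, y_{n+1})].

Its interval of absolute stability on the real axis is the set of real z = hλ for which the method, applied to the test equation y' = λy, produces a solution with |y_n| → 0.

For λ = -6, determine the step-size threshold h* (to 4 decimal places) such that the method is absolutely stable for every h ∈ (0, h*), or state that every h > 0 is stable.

(-3.1429,0); λ=-6 ⇒ h* = (22/7)/6 = 0.5238.

On y'=λy, z=hλ:
  y_{n+1} = y_n + z·[9/11·y_n + 2/11·y_{n+1}] ⇒ (1 − 2/11z)y_{n+1} = (1 + 9/11z)y_n
  Hence R(z) = (1 + 9/11z)/(1 − 2/11z).

Solve |R(x)|<1 on ℝ⁻.
x=-1.72: |R|=0.3102
R=−1: 1+9/11x = −1+2/11x ⇒ -7/11x=2 ⇒ x=2/(-7/11)=-3.1429
Confirm numerically:
  x=-3.007: |R|=0.94410 <1
  x=-2.188: |R|=0.56530 <1
  x=-1.447: |R|=0.14560 <1
  x=-3.613: |R|=1.18057 >1
  x=-3.460: |R|=1.12388 >1
Interval (-3.1429, 0).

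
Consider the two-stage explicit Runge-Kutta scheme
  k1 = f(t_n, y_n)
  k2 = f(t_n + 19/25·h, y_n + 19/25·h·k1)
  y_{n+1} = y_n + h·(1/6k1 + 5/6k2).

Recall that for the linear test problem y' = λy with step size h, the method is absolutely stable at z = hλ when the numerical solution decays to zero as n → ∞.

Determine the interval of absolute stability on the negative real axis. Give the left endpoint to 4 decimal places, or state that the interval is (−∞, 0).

(-1.5789, 0).

Test eqn y'=λy, z=hλ:
  k1=λy_n ⇒ h·k1=z·y_n;  k2=λ(1+19/25z)y_n ⇒ h·k2=z(1+19/25z)y_n
  y_{n+1}/y_n = 1 + 1/6z + 5/6z(1+19/25z) = 1 + z + 19/30z²
  ⇒ R(z) = 1 + z + 19/30z².

Solve |R(x)|<1 on ℝ⁻.
x=-1.18: |R|=0.7019
R=1: x+19/30x²=0 ⇒ x=−30/19=-1.5789; min R=1−1/(4·19/30)=0.6053>−1
Confirm numerically:
  x=-1.310: |R|=0.77686 <1
  x=-1.015: |R|=0.63748 <1
  x=-0.897: |R|=0.61259 <1
  x=-0.823: |R|=0.60598 <1
  x=-2.176: |R|=1.82282 >1
  x=-2.152: |R|=1.78103 >1
  x=-1.805: |R|=1.25842 >1
Interval (-1.5789, 0).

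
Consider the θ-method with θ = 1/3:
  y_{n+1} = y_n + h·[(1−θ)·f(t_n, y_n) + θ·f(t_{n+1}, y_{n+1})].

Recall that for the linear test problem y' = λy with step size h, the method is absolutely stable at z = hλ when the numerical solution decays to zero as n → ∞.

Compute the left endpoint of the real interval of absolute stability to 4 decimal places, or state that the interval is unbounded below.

z* = -6.0000.

Test eqn y'=λy, z=hλ:
  y_{n+1} = y_n + z·[2/3·y_n + 1/3·y_{n+1}] ⇒ (1 − 1/3z)y_{n+1} = (1 + 2/3z)y_n
  ⇒ R(z) = (1 + 2/3z)/(1 − 1/3z).

Find x<0 with |R(x)|<1.
x=-0.72: |R|=0.4194
R=−1: 1+2/3x = −1+1/3x ⇒ -1/3x=2 ⇒ x=2/(-1/3)=-6.0000
Confirm numerically:
  x=-5.730: |R|=0.96907 <1
  x=-5.430: |R|=0.93238 <1
  x=-3.554: |R|=0.62679 <1
  x=-2.732: |R|=0.42987 <1
  x=-6.443: |R|=1.04691 >1
  x=-6.373: |R|=1.03980 >1
  x=-6.160: |R|=1.01747 >1
Stable set (-6.0000, 0).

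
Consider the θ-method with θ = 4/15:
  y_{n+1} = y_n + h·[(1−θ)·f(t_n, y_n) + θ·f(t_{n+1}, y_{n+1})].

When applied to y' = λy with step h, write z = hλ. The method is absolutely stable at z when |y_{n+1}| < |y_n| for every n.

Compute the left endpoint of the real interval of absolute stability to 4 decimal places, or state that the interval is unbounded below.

On y'=λy, z=hλ:
  y_{n+1} = y_n + z·[11/15·y_n + 4/15·y_{n+1}] ⇒ (1 − 4/15z)y_{n+1} = (1 + 11/15z)y_n
  Hence R(z) = (1 + 11/15z)/(1 − 4/15z).

Boundary: |R(x)|=1, x<0.
x=-0.82: |R|=0.3271
R=−1: 1+11/15x = −1+4/15x ⇒ -7/15x=2 ⇒ x=2/(-7/15)=-4.2857
Confirm numerically:
  x=-4.143: |R|=0.96836 <1
  x=-3.878: |R|=0.90646 <1
  x=-2.008: |R|=0.30775 <1
  x=-4.479: |R|=1.04110 >1
  x=-4.458: |R|=1.03673 >1
  x=-4.377: |R|=1.01966 >1
So |R|<1 on (-4.2857, 0).

left endpoint -4.2857.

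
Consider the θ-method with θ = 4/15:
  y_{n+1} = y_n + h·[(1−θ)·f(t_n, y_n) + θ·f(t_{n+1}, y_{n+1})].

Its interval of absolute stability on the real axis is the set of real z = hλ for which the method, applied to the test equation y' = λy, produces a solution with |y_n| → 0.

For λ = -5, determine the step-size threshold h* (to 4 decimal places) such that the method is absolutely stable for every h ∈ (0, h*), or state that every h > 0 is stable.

On y'=λy, z=hλ:
  y_{n+1} = y_n + z·[11/15·y_n + 4/15·y_{n+1}] ⇒ (1 − 4/15z)y_{n+1} = (1 + 11/15z)y_n
  R(z) = (1 + 11/15z)/(1 − 4/15z).

Boundary: |R(x)|=1, x<0.
x=-0.88: |R|=0.2873
R=−1: 1+11/15x = −1+4/15x ⇒ -7/15x=2 ⇒ x=2/(-7/15)=-4.2857
Confirm numerically:
  x=-4.159: |R|=0.97196 <1
  x=-3.584: |R|=0.83256 <1
  x=-1.786: |R|=0.20981 <1
  x=-4.426: |R|=1.03003 >1
  x=-4.400: |R|=1.02454 >1
Stable set (-4.2857, 0).

(-4.2857,0); λ=-5 ⇒ h* = (30/7)/5 = 0.8571.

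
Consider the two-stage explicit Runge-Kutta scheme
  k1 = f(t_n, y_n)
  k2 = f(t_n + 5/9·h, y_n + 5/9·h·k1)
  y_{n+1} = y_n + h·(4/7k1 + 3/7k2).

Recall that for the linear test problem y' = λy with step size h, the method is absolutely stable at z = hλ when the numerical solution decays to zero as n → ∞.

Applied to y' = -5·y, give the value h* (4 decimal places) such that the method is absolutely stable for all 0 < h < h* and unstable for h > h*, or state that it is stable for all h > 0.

On y'=λy, z=hλ:
  k1=λy_n ⇒ h·k1=z·y_n;  k2=λ(1+5/9z)y_n ⇒ h·k2=z(1+5/9z)y_n
  y_{n+1}/y_n = 1 + 4/7z + 3/7z(1+5/9z) = 1 + z + 5/21z²
  Hence R(z) = 1 + z + 5/21z².

Boundary: |R(x)|=1, x<0.
x=-1.33: |R|=0.0912
R=1: x+5/21x²=0 ⇒ x=−21/5=-4.2000; min R=1−1/(4·5/21)=-0.0500>−1
Confirm numerically:
  x=-4.064: |R|=0.86840 <1
  x=-3.574: |R|=0.46730 <1
  x=-3.136: |R|=0.20555 <1
  x=-4.514: |R|=1.33748 >1
  x=-4.288: |R|=1.08984 >1
So |R|<1 on (-4.2000, 0).

(-4.2000,0); λ=-5 ⇒ h* = (21/5)/5 = 0.8400.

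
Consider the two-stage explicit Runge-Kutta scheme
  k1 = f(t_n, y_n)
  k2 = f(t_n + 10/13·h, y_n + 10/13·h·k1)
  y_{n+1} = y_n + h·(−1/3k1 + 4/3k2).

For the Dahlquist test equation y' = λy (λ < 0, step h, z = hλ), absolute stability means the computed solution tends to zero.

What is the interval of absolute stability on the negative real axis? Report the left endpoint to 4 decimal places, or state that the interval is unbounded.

(-0.9750, 0).

Set f=λy, z=hλ:
  k1=λy_n ⇒ h·k1=z·y_n;  k2=λ(1+10/13z)y_n ⇒ h·k2=z(1+10/13z)y_n
  y_{n+1}/y_n = 1 − 1/3z + 4/3z(1+10/13z) = 1 + z + 40/39z²
  ⇒ R(z) = 1 + z + 40/39z².

Boundary: |R(x)|=1, x<0.
x=-0.8: |R|=0.8564
R=1: x+40/39x²=0 ⇒ x=−39/40=-0.9750; min R=1−1/(4·40/39)=0.7562>−1
Confirm numerically:
  x=-0.754: |R|=0.82909 <1
  x=-0.608: |R|=0.77114 <1
  x=-0.438: |R|=0.75876 <1
  x=-0.403: |R|=0.76357 <1
  x=-1.185: |R|=1.25523 >1
  x=-1.052: |R|=1.08308 >1
Stable set (-0.9750, 0).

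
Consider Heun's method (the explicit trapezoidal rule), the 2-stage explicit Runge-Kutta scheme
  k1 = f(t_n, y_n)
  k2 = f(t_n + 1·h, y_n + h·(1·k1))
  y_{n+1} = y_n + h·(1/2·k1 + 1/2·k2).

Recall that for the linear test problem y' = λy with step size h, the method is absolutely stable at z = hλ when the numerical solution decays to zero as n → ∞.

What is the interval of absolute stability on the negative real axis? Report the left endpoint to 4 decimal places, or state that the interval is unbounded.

z∈(-2.0000,0).

On y'=λy, z=hλ:
  order 2, 2-stage ⇒ R(z)=1+z+z^2/2
  (e.g. R(-0.74)=0.53380, |R|=0.53380)

Solve |R(x)|<1 on ℝ⁻.
x=-0.74: |R|=0.5338
|R(-1.95)|=0.9512 |R(-1.19)|=0.5181 |R(-1.13)|=0.5085
Bisect:
  x_lo=-2.4393 |R|=1.5358  x_hi=-0.2016 |R|=0.8187
  mid=-1.32047 |R|=0.55135 →hi
  mid=-1.87989 |R|=0.88711 →hi
  mid=-2.15961 |R|=1.17234 →lo
  mid=-2.01975 |R|=1.01994 →lo
  mid=-1.94982 |R|=0.95108 →hi
  mid=-1.98479 |R|=0.98490 →hi
  mid=-2.00227 |R|=1.00227 →lo
  ...
  [-2.00008,-1.99995] ⇒ x*=-2.0000
Interval (-2.0000, 0).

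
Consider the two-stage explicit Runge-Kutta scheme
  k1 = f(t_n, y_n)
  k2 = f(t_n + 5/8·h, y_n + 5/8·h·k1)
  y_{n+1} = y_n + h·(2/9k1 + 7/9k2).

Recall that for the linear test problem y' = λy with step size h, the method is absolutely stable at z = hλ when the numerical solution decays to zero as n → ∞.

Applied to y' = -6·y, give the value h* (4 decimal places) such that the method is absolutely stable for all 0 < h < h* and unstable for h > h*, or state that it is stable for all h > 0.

With y'=λy (z=hλ):
  k1=λy_n ⇒ h·k1=z·y_n;  k2=λ(1+5/8z)y_n ⇒ h·k2=z(1+5/8z)y_n
  y_{n+1}/y_n = 1 + 2/9z + 7/9z(1+5/8z) = 1 + z + 35/72z²
  Hence R(z) = 1 + z + 35/72z².

Boundary: |R(x)|=1, x<0.
x=-0.6: |R|=0.5750
R=1: x+35/72x²=0 ⇒ x=−72/35=-2.0571; min R=1−1/(4·35/72)=0.4857>−1
Confirm numerically:
  x=-1.422: |R|=0.56096 <1
  x=-1.231: |R|=0.50563 <1
  x=-1.149: |R|=0.49276 <1
  x=-1.084: |R|=0.48721 <1
  x=-2.267: |R|=1.23127 >1
  x=-2.238: |R|=1.19676 >1
  x=-2.193: |R|=1.14483 >1
So |R|<1 on (-2.0571, 0).

(-2.0571,0); λ=-6 ⇒ h* = (72/35)/6 = 0.3429.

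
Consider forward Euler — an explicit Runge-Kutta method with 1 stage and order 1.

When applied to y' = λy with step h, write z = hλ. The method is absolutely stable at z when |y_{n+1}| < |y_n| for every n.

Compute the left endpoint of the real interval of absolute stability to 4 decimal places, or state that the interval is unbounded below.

On y'=λy, z=hλ:
  order 1, 1-stage ⇒ R(z)=1+z
  (e.g. R(-1.42)=-0.42000, |R|=0.42000)

Find x<0 with |R(x)|<1.
x=-1.42: |R|=0.4200
|R(-2.4)|=1.4000 |R(-1.53)|=0.5300 |R(-0.92)|=0.0800
Bisect:
  x_lo=-2.4045 |R|=1.4045  x_hi=-0.0846 |R|=0.9154
  mid=-1.24455 |R|=0.24455 →hi
  mid=-1.82455 |R|=0.82455 →hi
  mid=-2.11455 |R|=1.11455 →lo
  mid=-1.96955 |R|=0.96955 →hi
  mid=-2.04205 |R|=1.04205 →lo
  mid=-2.00580 |R|=1.00580 →lo
  mid=-1.98767 |R|=0.98767 →hi
  mid=-1.99674 |R|=0.99674 →hi
  mid=-2.00127 |R|=1.00127 →lo
  mid=-1.99900 |R|=0.99900 →hi
  ...
  [-2.00013,-1.99999] ⇒ x*=-2.0000
Stable set (-2.0000, 0).

left endpoint -2.0000.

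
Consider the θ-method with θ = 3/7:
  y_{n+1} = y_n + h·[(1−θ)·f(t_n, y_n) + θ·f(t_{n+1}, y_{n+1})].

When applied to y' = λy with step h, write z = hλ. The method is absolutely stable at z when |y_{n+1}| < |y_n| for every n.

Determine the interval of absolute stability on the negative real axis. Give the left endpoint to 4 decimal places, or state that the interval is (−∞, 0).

(-14.0000, 0).

With y'=λy (z=hλ):
  y_{n+1} = y_n + z·[4/7·y_n + 3/7·y_{n+1}] ⇒ (1 − 3/7z)y_{n+1} = (1 + 4/7z)y_n
  R(z) = (1 + 4/7z)/(1 − 3/7z).

Find x<0 with |R(x)|<1.
x=-1.73: |R|=0.0066
R=−1: 1+4/7x = −1+3/7x ⇒ -1/7x=2 ⇒ x=2/(-1/7)=-14.0000
Confirm numerically:
  x=-13.221: |R|=0.98331 <1
  x=-9.784: |R|=0.88402 <1
  x=-5.786: |R|=0.66278 <1
  x=-5.757: |R|=0.66038 <1
  x=-14.571: |R|=1.01126 >1
  x=-14.350: |R|=1.00699 >1
Interval (-14.0000, 0).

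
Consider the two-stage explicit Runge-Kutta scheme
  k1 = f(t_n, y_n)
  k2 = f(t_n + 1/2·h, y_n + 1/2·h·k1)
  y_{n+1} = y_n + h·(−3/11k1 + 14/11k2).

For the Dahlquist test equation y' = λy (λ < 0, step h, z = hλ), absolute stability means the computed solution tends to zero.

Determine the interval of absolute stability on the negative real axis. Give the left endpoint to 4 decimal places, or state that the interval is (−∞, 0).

With y'=λy (z=hλ):
  k1=λy_n ⇒ h·k1=z·y_n;  k2=λ(1+1/2z)y_n ⇒ h·k2=z(1+1/2z)y_n
  y_{n+1}/y_n = 1 − 3/11z + 14/11z(1+1/2z) = 1 + z + 7/11z²
  Hence R(z) = 1 + z + 7/11z².

Boundary: |R(x)|=1, x<0.
x=-0.92: |R|=0.6186
R=1: x+7/11x²=0 ⇒ x=−11/7=-1.5714; min R=1−1/(4·7/11)=0.6071>−1
Confirm numerically:
  x=-1.172: |R|=0.70210 <1
  x=-1.142: |R|=0.68792 <1
  x=-0.945: |R|=0.62329 <1
  x=-0.658: |R|=0.61752 <1
  x=-1.883: |R|=1.37335 >1
  x=-1.864: |R|=1.34704 >1
So |R|<1 on (-1.5714, 0).

(-1.5714, 0).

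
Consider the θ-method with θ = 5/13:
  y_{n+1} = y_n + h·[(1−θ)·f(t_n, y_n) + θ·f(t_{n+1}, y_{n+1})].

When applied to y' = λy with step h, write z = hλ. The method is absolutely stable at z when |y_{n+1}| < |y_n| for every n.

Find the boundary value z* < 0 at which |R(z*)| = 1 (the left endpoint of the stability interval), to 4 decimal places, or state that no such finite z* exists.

left endpoint -8.6667.

On y'=λy, z=hλ:
  y_{n+1} = y_n + z·[8/13·y_n + 5/13·y_{n+1}] ⇒ (1 − 5/13z)y_{n+1} = (1 + 8/13z)y_n
  ⇒ R(z) = (1 + 8/13z)/(1 − 5/13z).

Find x<0 with |R(x)|<1.
x=-0.59: |R|=0.5191
R=−1: 1+8/13x = −1+5/13x ⇒ -3/13x=2 ⇒ x=2/(-3/13)=-8.6667
Confirm numerically:
  x=-7.760: |R|=0.94749 <1
  x=-7.503: |R|=0.93089 <1
  x=-4.141: |R|=0.59718 <1
  x=-8.985: |R|=1.01649 >1
  x=-8.926: |R|=1.01350 >1
Stable set (-8.6667, 0).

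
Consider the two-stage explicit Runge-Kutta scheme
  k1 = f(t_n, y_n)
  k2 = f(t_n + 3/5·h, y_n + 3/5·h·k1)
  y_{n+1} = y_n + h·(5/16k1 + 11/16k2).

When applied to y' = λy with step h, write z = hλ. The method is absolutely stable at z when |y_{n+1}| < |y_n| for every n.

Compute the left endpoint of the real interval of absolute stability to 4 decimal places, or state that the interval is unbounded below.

On y'=λy, z=hλ:
  k1=λy_n ⇒ h·k1=z·y_n;  k2=λ(1+3/5z)y_n ⇒ h·k2=z(1+3/5z)y_n
  y_{n+1}/y_n = 1 + 5/16z + 11/16z(1+3/5z) = 1 + z + 33/80z²
  R(z) = 1 + z + 33/80z².

Boundary: |R(x)|=1, x<0.
x=-0.61: |R|=0.5435
R=1: x+33/80x²=0 ⇒ x=−80/33=-2.4242; min R=1−1/(4·33/80)=0.3939>−1
Confirm numerically:
  x=-2.043: |R|=0.67871 <1
  x=-1.404: |R|=0.40913 <1
  x=-1.291: |R|=0.39651 <1
  x=-2.931: |R|=1.61269 >1
  x=-2.689: |R|=1.29367 >1
Interval (-2.4242, 0).

z* = -2.4242.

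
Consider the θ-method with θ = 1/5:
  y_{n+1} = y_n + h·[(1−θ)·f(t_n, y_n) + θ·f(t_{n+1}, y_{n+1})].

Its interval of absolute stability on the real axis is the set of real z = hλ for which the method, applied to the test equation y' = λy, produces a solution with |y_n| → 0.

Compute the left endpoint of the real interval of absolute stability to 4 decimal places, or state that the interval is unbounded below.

Test eqn y'=λy, z=hλ:
  y_{n+1} = y_n + z·[4/5·y_n + 1/5·y_{n+1}] ⇒ (1 − 1/5z)y_{n+1} = (1 + 4/5z)y_n
  so R(z) = (1 + 4/5z)/(1 − 1/5z).

Find x<0 with |R(x)|<1.
x=-1.76: |R|=0.3018
R=−1: 1+4/5x = −1+1/5x ⇒ -3/5x=2 ⇒ x=2/(-3/5)=-3.3333
Confirm numerically:
  x=-2.186: |R|=0.52101 <1
  x=-1.733: |R|=0.28694 <1
  x=-1.582: |R|=0.20176 <1
  x=-3.908: |R|=1.19353 >1
  x=-3.864: |R|=1.17960 >1
  x=-3.828: |R|=1.16810 >1
Interval (-3.3333, 0).

left endpoint -3.3333.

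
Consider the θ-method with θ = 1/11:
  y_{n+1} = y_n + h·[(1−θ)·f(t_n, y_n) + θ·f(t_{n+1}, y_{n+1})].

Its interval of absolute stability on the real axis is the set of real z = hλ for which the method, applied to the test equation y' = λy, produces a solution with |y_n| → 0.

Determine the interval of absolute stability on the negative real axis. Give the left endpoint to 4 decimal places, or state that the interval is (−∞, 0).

z∈(-2.4444,0).

With y'=λy (z=hλ):
  y_{n+1} = y_n + z·[10/11·y_n + 1/11·y_{n+1}] ⇒ (1 − 1/11z)y_{n+1} = (1 + 10/11z)y_n
  Hence R(z) = (1 + 10/11z)/(1 − 1/11z).

Find x<0 with |R(x)|<1.
x=-0.65: |R|=0.3863
R=−1: 1+10/11x = −1+1/11x ⇒ -9/11x=2 ⇒ x=2/(-9/11)=-2.4444
Confirm numerically:
  x=-1.991: |R|=0.68586 <1
  x=-1.691: |R|=0.46568 <1
  x=-1.313: |R|=0.17299 <1
  x=-3.022: |R|=1.37070 >1
  x=-2.884: |R|=1.28493 >1
  x=-2.580: |R|=1.08984 >1
Stable set (-2.4444, 0).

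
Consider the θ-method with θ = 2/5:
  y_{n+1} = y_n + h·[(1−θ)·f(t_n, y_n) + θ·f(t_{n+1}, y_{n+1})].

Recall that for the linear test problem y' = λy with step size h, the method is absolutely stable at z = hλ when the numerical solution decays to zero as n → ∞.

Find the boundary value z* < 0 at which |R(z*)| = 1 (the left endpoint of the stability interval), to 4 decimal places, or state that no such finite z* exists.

left endpoint -10.0000.

Test eqn y'=λy, z=hλ:
  y_{n+1} = y_n + z·[3/5·y_n + 2/5·y_{n+1}] ⇒ (1 − 2/5z)y_{n+1} = (1 + 3/5z)y_n
  ⇒ R(z) = (1 + 3/5z)/(1 − 2/5z).

Boundary: |R(x)|=1, x<0.
x=-0.87: |R|=0.3546
R=−1: 1+3/5x = −1+2/5x ⇒ -1/5x=2 ⇒ x=2/(-1/5)=-10.0000
Confirm numerically:
  x=-7.938: |R|=0.90123 <1
  x=-7.205: |R|=0.85600 <1
  x=-4.227: |R|=0.57091 <1
  x=-4.109: |R|=0.55432 <1
  x=-10.482: |R|=1.01856 >1
  x=-10.271: |R|=1.01061 >1
  x=-10.152: |R|=1.00601 >1
So |R|<1 on (-10.0000, 0).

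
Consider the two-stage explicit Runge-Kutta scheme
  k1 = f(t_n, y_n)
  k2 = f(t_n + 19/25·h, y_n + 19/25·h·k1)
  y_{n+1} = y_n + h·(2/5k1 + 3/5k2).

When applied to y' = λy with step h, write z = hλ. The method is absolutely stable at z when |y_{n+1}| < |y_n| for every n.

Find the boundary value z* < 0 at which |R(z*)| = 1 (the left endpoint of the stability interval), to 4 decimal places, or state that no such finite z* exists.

With y'=λy (z=hλ):
  k1=λy_n ⇒ h·k1=z·y_n;  k2=λ(1+19/25z)y_n ⇒ h·k2=z(1+19/25z)y_n
  y_{n+1}/y_n = 1 + 2/5z + 3/5z(1+19/25z) = 1 + z + 57/125z²
  R(z) = 1 + z + 57/125z².

Solve |R(x)|<1 on ℝ⁻.
x=-1.62: |R|=0.5767
R=1: x+57/125x²=0 ⇒ x=−125/57=-2.1930; min R=1−1/(4·57/125)=0.4518>−1
Confirm numerically:
  x=-1.520: |R|=0.53354 <1
  x=-1.160: |R|=0.45359 <1
  x=-1.026: |R|=0.45402 <1
  x=-2.743: |R|=1.68797 >1
  x=-2.389: |R|=1.21354 >1
Stable set (-2.1930, 0).

left endpoint -2.1930.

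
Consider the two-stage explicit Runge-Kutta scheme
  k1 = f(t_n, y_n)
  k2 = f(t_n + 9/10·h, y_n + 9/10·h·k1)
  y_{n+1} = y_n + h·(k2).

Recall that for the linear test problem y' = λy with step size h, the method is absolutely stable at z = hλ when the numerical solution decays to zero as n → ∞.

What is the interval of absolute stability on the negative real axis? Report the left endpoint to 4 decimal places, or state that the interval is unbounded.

z∈(-1.1111,0).

Test eqn y'=λy, z=hλ:
  k1=λy_n ⇒ h·k1=z·y_n;  k2=λ(1+9/10z)y_n ⇒ h·k2=z(1+9/10z)y_n
  y_{n+1}/y_n = 1 + z(1+9/10z) = 1 + z + 9/10z²
  R(z) = 1 + z + 9/10z².

Boundary: |R(x)|=1, x<0.
x=-1.19: |R|=1.0845
R=1: x+9/10x²=0 ⇒ x=−10/9=-1.1111; min R=1−1/(4·9/10)=0.7222>−1
Confirm numerically:
  x=-0.932: |R|=0.84976 <1
  x=-0.648: |R|=0.72991 <1
  x=-0.557: |R|=0.72222 <1
  x=-1.450: |R|=1.44225 >1
  x=-1.444: |R|=1.43262 >1
Stable set (-1.1111, 0).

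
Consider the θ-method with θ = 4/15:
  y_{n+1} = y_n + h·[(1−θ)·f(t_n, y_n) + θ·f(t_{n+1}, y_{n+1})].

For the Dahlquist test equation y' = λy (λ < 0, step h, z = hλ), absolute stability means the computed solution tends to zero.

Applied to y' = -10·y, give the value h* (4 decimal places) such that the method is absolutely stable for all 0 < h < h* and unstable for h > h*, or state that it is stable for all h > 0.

With y'=λy (z=hλ):
  y_{n+1} = y_n + z·[11/15·y_n + 4/15·y_{n+1}] ⇒ (1 − 4/15z)y_{n+1} = (1 + 11/15z)y_n
  so R(z) = (1 + 11/15z)/(1 − 4/15z).

Boundary: |R(x)|=1, x<0.
x=-0.77: |R|=0.3612
R=−1: 1+11/15x = −1+4/15x ⇒ -7/15x=2 ⇒ x=2/(-7/15)=-4.2857
Confirm numerically:
  x=-4.081: |R|=0.95425 <1
  x=-3.599: |R|=0.83647 <1
  x=-1.795: |R|=0.21393 <1
  x=-4.825: |R|=1.11006 >1
  x=-4.334: |R|=1.01045 >1
So |R|<1 on (-4.2857, 0).

(-4.2857,0); λ=-10 ⇒ h* = (30/7)/10 = 0.4286.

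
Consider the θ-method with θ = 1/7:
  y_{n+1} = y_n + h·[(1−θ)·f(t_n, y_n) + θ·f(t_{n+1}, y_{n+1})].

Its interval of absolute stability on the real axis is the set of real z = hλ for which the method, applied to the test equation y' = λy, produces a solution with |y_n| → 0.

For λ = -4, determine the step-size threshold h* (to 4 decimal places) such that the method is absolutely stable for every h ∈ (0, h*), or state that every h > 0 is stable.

Set f=λy, z=hλ:
  y_{n+1} = y_n + z·[6/7·y_n + 1/7·y_{n+1}] ⇒ (1 − 1/7z)y_{n+1} = (1 + 6/7z)y_n
  ⇒ R(z) = (1 + 6/7z)/(1 − 1/7z).

Need |R(x)|<1, x<0.
x=-1.43: |R|=0.1874
R=−1: 1+6/7x = −1+1/7x ⇒ -5/7x=2 ⇒ x=2/(-5/7)=-2.8000
Confirm numerically:
  x=-2.428: |R|=0.80272 <1
  x=-1.884: |R|=0.48447 <1
  x=-1.149: |R|=0.01301 <1
  x=-3.393: |R|=1.28529 >1
  x=-3.247: |R|=1.21811 >1
  x=-2.822: |R|=1.01120 >1
Interval (-2.8000, 0).

(-2.8000,0); λ=-4 ⇒ h* = (14/5)/4 = 0.7000.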